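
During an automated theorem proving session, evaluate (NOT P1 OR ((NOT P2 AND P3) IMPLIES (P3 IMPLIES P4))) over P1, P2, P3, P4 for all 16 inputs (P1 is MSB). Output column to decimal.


Formula: (NOT P1 OR ((NOT P2 AND P3) IMPLIES (P3 IMPLIES P4))) over P1, P2, P3, P4 (16 rows)
Evaluate each row (bits = P1,P2,P3,P4, MSB first):
  row 0 [0000]: (NOT 0 OR ((NOT 0 AND 0) IMPLIES (0 IMPLIES 0))) -> 1
  row 1 [0001]: (NOT 0 OR ((NOT 0 AND 0) IMPLIES (0 IMPLIES 1))) -> 1
  row 2 [0010]: (NOT 0 OR ((NOT 0 AND 1) IMPLIES (1 IMPLIES 0))) -> 1
  row 3 [0011]: (NOT 0 OR ((NOT 0 AND 1) IMPLIES (1 IMPLIES 1))) -> 1
  row 4 [0100]: (NOT 0 OR ((NOT 1 AND 0) IMPLIES (0 IMPLIES 0))) -> 1
  row 5 [0101]: (NOT 0 OR ((NOT 1 AND 0) IMPLIES (0 IMPLIES 1))) -> 1
  row 6 [0110]: (NOT 0 OR ((NOT 1 AND 1) IMPLIES (1 IMPLIES 0))) -> 1
  row 7 [0111]: (NOT 0 OR ((NOT 1 AND 1) IMPLIES (1 IMPLIES 1))) -> 1
  row 8 [1000]: (NOT 1 OR ((NOT 0 AND 0) IMPLIES (0 IMPLIES 0))) -> 1
  row 9 [1001]: (NOT 1 OR ((NOT 0 AND 0) IMPLIES (0 IMPLIES 1))) -> 1
  row 10 [1010]: (NOT 1 OR ((NOT 0 AND 1) IMPLIES (1 IMPLIES 0))) -> 0
  row 11 [1011]: (NOT 1 OR ((NOT 0 AND 1) IMPLIES (1 IMPLIES 1))) -> 1
  row 12 [1100]: (NOT 1 OR ((NOT 1 AND 0) IMPLIES (0 IMPLIES 0))) -> 1
  row 13 [1101]: (NOT 1 OR ((NOT 1 AND 0) IMPLIES (0 IMPLIES 1))) -> 1
  row 14 [1110]: (NOT 1 OR ((NOT 1 AND 1) IMPLIES (1 IMPLIES 0))) -> 1
  row 15 [1111]: (NOT 1 OR ((NOT 1 AND 1) IMPLIES (1 IMPLIES 1))) -> 1
Full result column, 4 rows per line (P1,P2 fixed per line; P3,P4 runs 00..11 left to right):
  rows 0-3 [P1,P2=00]: 1111  = hex F
  rows 4-7 [P1,P2=01]: 1111  = hex F
  rows 8-11 [P1,P2=10]: 1101  = hex D
  rows 12-15 [P1,P2=11]: 1111  = hex F
Output column (row 0 .. row 15) = 1111111111011111
Output column grouped in 4s = 1111 1111 1101 1111 = 0xFFDF
Convert to decimal digit by digit (value = value*16 + digit):
  F -> 15
  15*16 + 15 (F) = 255
  255*16 + 13 (D) = 4093
  4093*16 + 15 (F) = 65503
Decimal = 65503

65503


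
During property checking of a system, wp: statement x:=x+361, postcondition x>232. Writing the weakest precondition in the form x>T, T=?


Formula: wp(x:=E, P) = P[E/x] (substitute E for x in postcondition)
Step 1: Postcondition: x>232
Step 2: Substitute x+361 for x: x+361>232
Step 3: Solve for x: x > 232-361 = -129

-129


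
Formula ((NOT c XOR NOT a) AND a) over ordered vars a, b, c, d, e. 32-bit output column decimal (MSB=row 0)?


Formula: ((NOT c XOR NOT a) AND a) over a, b, c, d, e (32 rows)
Evaluate each row (bits = a,b,c,d,e, MSB first):
  row 0 [00000]: ((NOT 0 XOR NOT 0) AND 0) -> 0
  row 1 [00001]: ((NOT 0 XOR NOT 0) AND 0) -> 0
  row 2 [00010]: ((NOT 0 XOR NOT 0) AND 0) -> 0
  row 3 [00011]: ((NOT 0 XOR NOT 0) AND 0) -> 0
  row 4 [00100]: ((NOT 1 XOR NOT 0) AND 0) -> 0
  row 5 [00101]: ((NOT 1 XOR NOT 0) AND 0) -> 0
  row 6 [00110]: ((NOT 1 XOR NOT 0) AND 0) -> 0
  row 7 [00111]: ((NOT 1 XOR NOT 0) AND 0) -> 0
  row 8 [01000]: ((NOT 0 XOR NOT 0) AND 0) -> 0
  row 9 [01001]: ((NOT 0 XOR NOT 0) AND 0) -> 0
  row 10 [01010]: ((NOT 0 XOR NOT 0) AND 0) -> 0
  row 11 [01011]: ((NOT 0 XOR NOT 0) AND 0) -> 0
  row 12 [01100]: ((NOT 1 XOR NOT 0) AND 0) -> 0
  row 13 [01101]: ((NOT 1 XOR NOT 0) AND 0) -> 0
  row 14 [01110]: ((NOT 1 XOR NOT 0) AND 0) -> 0
  row 15 [01111]: ((NOT 1 XOR NOT 0) AND 0) -> 0
  row 16 [10000]: ((NOT 0 XOR NOT 1) AND 1) -> 1
  row 17 [10001]: ((NOT 0 XOR NOT 1) AND 1) -> 1
  row 18 [10010]: ((NOT 0 XOR NOT 1) AND 1) -> 1
  row 19 [10011]: ((NOT 0 XOR NOT 1) AND 1) -> 1
  row 20 [10100]: ((NOT 1 XOR NOT 1) AND 1) -> 0
  row 21 [10101]: ((NOT 1 XOR NOT 1) AND 1) -> 0
  row 22 [10110]: ((NOT 1 XOR NOT 1) AND 1) -> 0
  row 23 [10111]: ((NOT 1 XOR NOT 1) AND 1) -> 0
  row 24 [11000]: ((NOT 0 XOR NOT 1) AND 1) -> 1
  row 25 [11001]: ((NOT 0 XOR NOT 1) AND 1) -> 1
  row 26 [11010]: ((NOT 0 XOR NOT 1) AND 1) -> 1
  row 27 [11011]: ((NOT 0 XOR NOT 1) AND 1) -> 1
  row 28 [11100]: ((NOT 1 XOR NOT 1) AND 1) -> 0
  row 29 [11101]: ((NOT 1 XOR NOT 1) AND 1) -> 0
  row 30 [11110]: ((NOT 1 XOR NOT 1) AND 1) -> 0
  row 31 [11111]: ((NOT 1 XOR NOT 1) AND 1) -> 0
Full result column, 4 rows per line (a,b,c fixed per line; d,e runs 00..11 left to right):
  rows 0-3 [a,b,c=000]: 0000  = hex 0
  rows 4-7 [a,b,c=001]: 0000  = hex 0
  rows 8-11 [a,b,c=010]: 0000  = hex 0
  rows 12-15 [a,b,c=011]: 0000  = hex 0
  rows 16-19 [a,b,c=100]: 1111  = hex F
  rows 20-23 [a,b,c=101]: 0000  = hex 0
  rows 24-27 [a,b,c=110]: 1111  = hex F
  rows 28-31 [a,b,c=111]: 0000  = hex 0
Output column (row 0 .. row 31) = 00000000000000001111000011110000
Output column grouped in 4s = 0000 0000 0000 0000 1111 0000 1111 0000 = 0x0000F0F0
Convert to decimal digit by digit (value = value*16 + digit):
  0 -> 0
  0*16 + 0 = 0
  0*16 + 0 = 0
  0*16 + 0 = 0
  0*16 + 15 (F) = 15
  15*16 + 0 = 240
  240*16 + 15 (F) = 3855
  3855*16 + 0 = 61680
Decimal = 61680

61680


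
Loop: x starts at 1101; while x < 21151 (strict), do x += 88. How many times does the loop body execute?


Step 1: x goes from 1101 toward 21151 by 88; the body runs while x<21151, so iterations = ceil((bound-start)/step)
Step 2: Distance=20050
Step 3: ceil(20050/88)=228

228


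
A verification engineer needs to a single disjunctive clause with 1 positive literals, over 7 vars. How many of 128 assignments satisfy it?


Step 1: Total=2^7=128
Step 2: Unsat when all 1 false: 2^6=64
Step 3: Sat=128-64=64

64


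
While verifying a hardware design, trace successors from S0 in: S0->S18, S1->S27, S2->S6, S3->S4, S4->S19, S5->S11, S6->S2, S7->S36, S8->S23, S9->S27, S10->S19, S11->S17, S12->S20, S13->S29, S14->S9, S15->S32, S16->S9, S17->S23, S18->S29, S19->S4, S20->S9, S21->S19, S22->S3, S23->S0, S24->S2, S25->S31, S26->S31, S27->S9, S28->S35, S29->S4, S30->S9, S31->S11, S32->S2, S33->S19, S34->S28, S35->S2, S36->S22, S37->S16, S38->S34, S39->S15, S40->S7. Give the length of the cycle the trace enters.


Trace from S0 until a state repeats:
  S0 -> S18 -> S29 -> S4 -> S19 -> S4
S4 first seen at step 3, revisited at step 5.
Cycle length = 5 - 3 = 2

2


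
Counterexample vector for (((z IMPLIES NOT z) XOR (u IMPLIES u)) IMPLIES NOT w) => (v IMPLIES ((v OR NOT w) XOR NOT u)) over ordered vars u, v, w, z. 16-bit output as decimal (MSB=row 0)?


F1 = (((z IMPLIES NOT z) XOR (u IMPLIES u)) IMPLIES NOT w)
F2 = (v IMPLIES ((v OR NOT w) XOR NOT u))
Counterexample to F1=>F2 is where F1=1 and F2=0.
Evaluate each row (bits = u,v,w,z, MSB first):
  row 0 [0000]: F1=1 F2=1 -> F1&~F2 -> 0
  row 1 [0001]: F1=1 F2=1 -> F1&~F2 -> 0
  row 2 [0010]: F1=1 F2=1 -> F1&~F2 -> 0
  row 3 [0011]: F1=0 F2=1 -> F1&~F2 -> 0
  row 4 [0100]: F1=1 F2=0 -> F1&~F2 -> 1
  row 5 [0101]: F1=1 F2=0 -> F1&~F2 -> 1
  row 6 [0110]: F1=1 F2=0 -> F1&~F2 -> 1
  row 7 [0111]: F1=0 F2=0 -> F1&~F2 -> 0
  row 8 [1000]: F1=1 F2=1 -> F1&~F2 -> 0
  row 9 [1001]: F1=1 F2=1 -> F1&~F2 -> 0
  row 10 [1010]: F1=1 F2=1 -> F1&~F2 -> 0
  row 11 [1011]: F1=0 F2=1 -> F1&~F2 -> 0
  row 12 [1100]: F1=1 F2=1 -> F1&~F2 -> 0
  row 13 [1101]: F1=1 F2=1 -> F1&~F2 -> 0
  row 14 [1110]: F1=1 F2=1 -> F1&~F2 -> 0
  row 15 [1111]: F1=0 F2=1 -> F1&~F2 -> 0
Full result column, 4 rows per line (u,v fixed per line; w,z runs 00..11 left to right):
  rows 0-3 [u,v=00]: 0000  = hex 0
  rows 4-7 [u,v=01]: 1110  = hex E
  rows 8-11 [u,v=10]: 0000  = hex 0
  rows 12-15 [u,v=11]: 0000  = hex 0
Counterexample vector (row 0 .. row 15) = 0000111000000000
Output column grouped in 4s = 0000 1110 0000 0000 = 0x0E00
Convert to decimal digit by digit (value = value*16 + digit):
  0 -> 0
  0*16 + 14 (E) = 14
  14*16 + 0 = 224
  224*16 + 0 = 3584
Decimal = 3584

3584


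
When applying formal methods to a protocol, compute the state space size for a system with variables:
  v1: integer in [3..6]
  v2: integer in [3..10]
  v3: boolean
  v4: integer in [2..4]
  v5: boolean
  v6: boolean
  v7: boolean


State space = product of domain sizes of all variables.
Domain sizes:
  v1 (integer in [3..6]): 4
  v2 (integer in [3..10]): 8
  v3 (boolean): 2
  v4 (integer in [2..4]): 3
  v5 (boolean): 2
  v6 (boolean): 2
  v7 (boolean): 2
Product = 4 * 8 * 2 * 3 * 2 * 2 * 2 = 1536

1536


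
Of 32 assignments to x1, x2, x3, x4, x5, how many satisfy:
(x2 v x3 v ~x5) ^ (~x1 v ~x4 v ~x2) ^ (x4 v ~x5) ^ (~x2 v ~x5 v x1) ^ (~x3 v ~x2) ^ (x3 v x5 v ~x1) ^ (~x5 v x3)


CNF with 7 clauses over 5 vars (32 assignments).
An assignment satisfies CNF iff every clause has >=1 true literal.
Check each row (bits = x1,x2,x3,x4,x5; clause T/F shown):
  row 0 [00000]: clauses=TTTTTTT -> 1
  row 1 [00001]: clauses=FTFTTTF -> 0
  row 2 [00010]: clauses=TTTTTTT -> 1
  row 3 [00011]: clauses=FTTTTTF -> 0
  row 4 [00100]: clauses=TTTTTTT -> 1
  row 5 [00101]: clauses=TTFTTTT -> 0
  row 6 [00110]: clauses=TTTTTTT -> 1
  row 7 [00111]: clauses=TTTTTTT -> 1
  row 8 [01000]: clauses=TTTTTTT -> 1
  row 9 [01001]: clauses=TTFFTTF -> 0
  row 10 [01010]: clauses=TTTTTTT -> 1
  row 11 [01011]: clauses=TTTFTTF -> 0
  row 12 [01100]: clauses=TTTTFTT -> 0
  row 13 [01101]: clauses=TTFFFTT -> 0
  row 14 [01110]: clauses=TTTTFTT -> 0
  row 15 [01111]: clauses=TTTFFTT -> 0
  row 16 [10000]: clauses=TTTTTFT -> 0
  row 17 [10001]: clauses=FTFTTTF -> 0
  row 18 [10010]: clauses=TTTTTFT -> 0
  row 19 [10011]: clauses=FTTTTTF -> 0
  row 20 [10100]: clauses=TTTTTTT -> 1
  row 21 [10101]: clauses=TTFTTTT -> 0
  row 22 [10110]: clauses=TTTTTTT -> 1
  row 23 [10111]: clauses=TTTTTTT -> 1
  row 24 [11000]: clauses=TTTTTFT -> 0
  row 25 [11001]: clauses=TTFTTTF -> 0
  row 26 [11010]: clauses=TFTTTFT -> 0
  row 27 [11011]: clauses=TFTTTTF -> 0
  row 28 [11100]: clauses=TTTTFTT -> 0
  row 29 [11101]: clauses=TTFTFTT -> 0
  row 30 [11110]: clauses=TFTTFTT -> 0
  row 31 [11111]: clauses=TFTTFTT -> 0
Full result column, 8 rows per line (x1,x2 fixed per line; x3,x4,x5 runs 000..111 left to right):
  rows 0-7 [x1,x2=00]: 10101011  (ones: 5)
  rows 8-15 [x1,x2=01]: 10100000  (ones: 2)
  rows 16-23 [x1,x2=10]: 00001011  (ones: 3)
  rows 24-31 [x1,x2=11]: 00000000  (ones: 0)
Satisfying assignments = 5+2+3+0 = 10

10


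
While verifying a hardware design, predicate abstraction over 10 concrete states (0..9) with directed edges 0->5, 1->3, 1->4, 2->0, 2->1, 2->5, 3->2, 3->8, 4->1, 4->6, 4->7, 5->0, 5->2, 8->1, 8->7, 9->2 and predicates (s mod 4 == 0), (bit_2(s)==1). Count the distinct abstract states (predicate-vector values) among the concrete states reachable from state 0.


BFS from 0:
Concrete reachable: {0, 1, 2, 3, 4, 5, 6, 7, 8}
Abstract via predicates (s mod 4 == 0), (bit_2(s)==1):
  (0,0) <- {1, 2, 3}
  (0,1) <- {5, 6, 7}
  (1,0) <- {0, 8}
  (1,1) <- {4}
Distinct abstract states = 4

4


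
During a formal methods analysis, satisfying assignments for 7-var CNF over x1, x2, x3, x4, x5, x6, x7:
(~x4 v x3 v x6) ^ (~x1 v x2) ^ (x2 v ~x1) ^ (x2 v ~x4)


CNF with 4 clauses over 7 vars (128 assignments).
An assignment satisfies CNF iff every clause has >=1 true literal.
Check each row (bits = x1,x2,x3,x4,x5,x6,x7; clause T/F shown):
  row 0 [0000000]: clauses=TTTT -> 1
  row 1 [0000001]: clauses=TTTT -> 1
  row 2 [0000010]: clauses=TTTT -> 1
  row 3 [0000011]: clauses=TTTT -> 1
  row 4 [0000100]: clauses=TTTT -> 1
  (every remaining row is evaluated the same way; all 128 results are listed next)
Full result column, 8 rows per line (x1,x2,x3,x4 fixed per line; x5,x6,x7 runs 000..111 left to right):
  rows 0-7 [x1,x2,x3,x4=0000]: 11111111  (ones: 8)
  rows 8-15 [x1,x2,x3,x4=0001]: 00000000  (ones: 0)
  rows 16-23 [x1,x2,x3,x4=0010]: 11111111  (ones: 8)
  rows 24-31 [x1,x2,x3,x4=0011]: 00000000  (ones: 0)
  rows 32-39 [x1,x2,x3,x4=0100]: 11111111  (ones: 8)
  rows 40-47 [x1,x2,x3,x4=0101]: 00110011  (ones: 4)
  rows 48-55 [x1,x2,x3,x4=0110]: 11111111  (ones: 8)
  rows 56-63 [x1,x2,x3,x4=0111]: 11111111  (ones: 8)
  rows 64-71 [x1,x2,x3,x4=1000]: 00000000  (ones: 0)
  rows 72-79 [x1,x2,x3,x4=1001]: 00000000  (ones: 0)
  rows 80-87 [x1,x2,x3,x4=1010]: 00000000  (ones: 0)
  rows 88-95 [x1,x2,x3,x4=1011]: 00000000  (ones: 0)
  rows 96-103 [x1,x2,x3,x4=1100]: 11111111  (ones: 8)
  rows 104-111 [x1,x2,x3,x4=1101]: 00110011  (ones: 4)
  rows 112-119 [x1,x2,x3,x4=1110]: 11111111  (ones: 8)
  rows 120-127 [x1,x2,x3,x4=1111]: 11111111  (ones: 8)
Satisfying assignments = 8+0+8+0+8+4+8+8+0+0+0+0+8+4+8+8 = 72

72


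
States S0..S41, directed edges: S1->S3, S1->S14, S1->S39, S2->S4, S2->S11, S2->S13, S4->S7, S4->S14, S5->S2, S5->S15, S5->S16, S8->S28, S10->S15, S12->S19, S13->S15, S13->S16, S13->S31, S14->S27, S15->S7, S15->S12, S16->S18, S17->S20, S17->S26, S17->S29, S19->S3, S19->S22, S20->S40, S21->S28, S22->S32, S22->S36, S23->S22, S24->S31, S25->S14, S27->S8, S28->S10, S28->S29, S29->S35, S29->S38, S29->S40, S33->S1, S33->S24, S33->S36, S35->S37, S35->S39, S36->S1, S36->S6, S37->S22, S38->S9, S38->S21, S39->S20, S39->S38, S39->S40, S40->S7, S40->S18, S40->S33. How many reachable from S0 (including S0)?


BFS from S0:
  layer 0: {S0}
Reachable set: {S0}
Count = 1

1


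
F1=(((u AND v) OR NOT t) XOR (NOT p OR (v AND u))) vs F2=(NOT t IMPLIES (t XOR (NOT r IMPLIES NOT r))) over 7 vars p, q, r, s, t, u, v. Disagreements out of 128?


F1 = (((u AND v) OR NOT t) XOR (NOT p OR (v AND u)))
F2 = (NOT t IMPLIES (t XOR (NOT r IMPLIES NOT r)))
Evaluate both on each of 128 rows (bits = p,q,r,s,t,u,v):
  row 0 [0000000]: F1=0 F2=1 (differ) -> 1
  row 1 [0000001]: F1=0 F2=1 (differ) -> 1
  row 2 [0000010]: F1=0 F2=1 (differ) -> 1
  row 3 [0000011]: F1=0 F2=1 (differ) -> 1
  row 4 [0000100]: F1=1 F2=1 -> 0
  (every remaining row is evaluated the same way; all 128 results are listed next)
Full result column, 8 rows per line (p,q,r,s fixed per line; t,u,v runs 000..111 left to right):
  rows 0-7 [p,q,r,s=0000]: 11110001  (ones: 5)
  rows 8-15 [p,q,r,s=0001]: 11110001  (ones: 5)
  rows 16-23 [p,q,r,s=0010]: 11110001  (ones: 5)
  rows 24-31 [p,q,r,s=0011]: 11110001  (ones: 5)
  rows 32-39 [p,q,r,s=0100]: 11110001  (ones: 5)
  rows 40-47 [p,q,r,s=0101]: 11110001  (ones: 5)
  rows 48-55 [p,q,r,s=0110]: 11110001  (ones: 5)
  rows 56-63 [p,q,r,s=0111]: 11110001  (ones: 5)
  rows 64-71 [p,q,r,s=1000]: 00011111  (ones: 5)
  rows 72-79 [p,q,r,s=1001]: 00011111  (ones: 5)
  rows 80-87 [p,q,r,s=1010]: 00011111  (ones: 5)
  rows 88-95 [p,q,r,s=1011]: 00011111  (ones: 5)
  rows 96-103 [p,q,r,s=1100]: 00011111  (ones: 5)
  rows 104-111 [p,q,r,s=1101]: 00011111  (ones: 5)
  rows 112-119 [p,q,r,s=1110]: 00011111  (ones: 5)
  rows 120-127 [p,q,r,s=1111]: 00011111  (ones: 5)
Disagreements = 5+5+5+5+5+5+5+5+5+5+5+5+5+5+5+5 = 80

80


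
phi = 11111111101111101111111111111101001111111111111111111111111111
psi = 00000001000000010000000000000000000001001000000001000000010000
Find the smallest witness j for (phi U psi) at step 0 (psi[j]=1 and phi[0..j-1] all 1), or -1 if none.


(phi U psi) at 0: need smallest j with psi[j]=1 and phi[i]=1 for all i in [0,j).
Scan from step 0:
  step 0: phi=1, psi=0 -> continue
  step 1: phi=1, psi=0 -> continue
  step 2: phi=1, psi=0 -> continue
  step 3: phi=1, psi=0 -> continue
  step 7: psi=1 and phi held for [0,7) -> witness found
Witness step = 7

7


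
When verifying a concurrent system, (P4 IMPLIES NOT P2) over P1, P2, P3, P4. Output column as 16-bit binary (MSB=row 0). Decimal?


Formula: (P4 IMPLIES NOT P2) over P1, P2, P3, P4 (16 rows)
Evaluate each row (bits = P1,P2,P3,P4, MSB first):
  row 0 [0000]: (0 IMPLIES NOT 0) -> 1
  row 1 [0001]: (1 IMPLIES NOT 0) -> 1
  row 2 [0010]: (0 IMPLIES NOT 0) -> 1
  row 3 [0011]: (1 IMPLIES NOT 0) -> 1
  row 4 [0100]: (0 IMPLIES NOT 1) -> 1
  row 5 [0101]: (1 IMPLIES NOT 1) -> 0
  row 6 [0110]: (0 IMPLIES NOT 1) -> 1
  row 7 [0111]: (1 IMPLIES NOT 1) -> 0
  row 8 [1000]: (0 IMPLIES NOT 0) -> 1
  row 9 [1001]: (1 IMPLIES NOT 0) -> 1
  row 10 [1010]: (0 IMPLIES NOT 0) -> 1
  row 11 [1011]: (1 IMPLIES NOT 0) -> 1
  row 12 [1100]: (0 IMPLIES NOT 1) -> 1
  row 13 [1101]: (1 IMPLIES NOT 1) -> 0
  row 14 [1110]: (0 IMPLIES NOT 1) -> 1
  row 15 [1111]: (1 IMPLIES NOT 1) -> 0
Full result column, 4 rows per line (P1,P2 fixed per line; P3,P4 runs 00..11 left to right):
  rows 0-3 [P1,P2=00]: 1111  = hex F
  rows 4-7 [P1,P2=01]: 1010  = hex A
  rows 8-11 [P1,P2=10]: 1111  = hex F
  rows 12-15 [P1,P2=11]: 1010  = hex A
Output column (row 0 .. row 15) = 1111101011111010
Output column grouped in 4s = 1111 1010 1111 1010 = 0xFAFA
Convert to decimal digit by digit (value = value*16 + digit):
  F -> 15
  15*16 + 10 (A) = 250
  250*16 + 15 (F) = 4015
  4015*16 + 10 (A) = 64250
Decimal = 64250

64250


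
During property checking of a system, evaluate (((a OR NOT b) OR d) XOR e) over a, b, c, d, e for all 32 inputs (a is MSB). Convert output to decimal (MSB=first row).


Formula: (((a OR NOT b) OR d) XOR e) over a, b, c, d, e (32 rows)
Evaluate each row (bits = a,b,c,d,e, MSB first):
  row 0 [00000]: (((0 OR NOT 0) OR 0) XOR 0) -> 1
  row 1 [00001]: (((0 OR NOT 0) OR 0) XOR 1) -> 0
  row 2 [00010]: (((0 OR NOT 0) OR 1) XOR 0) -> 1
  row 3 [00011]: (((0 OR NOT 0) OR 1) XOR 1) -> 0
  row 4 [00100]: (((0 OR NOT 0) OR 0) XOR 0) -> 1
  row 5 [00101]: (((0 OR NOT 0) OR 0) XOR 1) -> 0
  row 6 [00110]: (((0 OR NOT 0) OR 1) XOR 0) -> 1
  row 7 [00111]: (((0 OR NOT 0) OR 1) XOR 1) -> 0
  row 8 [01000]: (((0 OR NOT 1) OR 0) XOR 0) -> 0
  row 9 [01001]: (((0 OR NOT 1) OR 0) XOR 1) -> 1
  row 10 [01010]: (((0 OR NOT 1) OR 1) XOR 0) -> 1
  row 11 [01011]: (((0 OR NOT 1) OR 1) XOR 1) -> 0
  row 12 [01100]: (((0 OR NOT 1) OR 0) XOR 0) -> 0
  row 13 [01101]: (((0 OR NOT 1) OR 0) XOR 1) -> 1
  row 14 [01110]: (((0 OR NOT 1) OR 1) XOR 0) -> 1
  row 15 [01111]: (((0 OR NOT 1) OR 1) XOR 1) -> 0
  row 16 [10000]: (((1 OR NOT 0) OR 0) XOR 0) -> 1
  row 17 [10001]: (((1 OR NOT 0) OR 0) XOR 1) -> 0
  row 18 [10010]: (((1 OR NOT 0) OR 1) XOR 0) -> 1
  row 19 [10011]: (((1 OR NOT 0) OR 1) XOR 1) -> 0
  row 20 [10100]: (((1 OR NOT 0) OR 0) XOR 0) -> 1
  row 21 [10101]: (((1 OR NOT 0) OR 0) XOR 1) -> 0
  row 22 [10110]: (((1 OR NOT 0) OR 1) XOR 0) -> 1
  row 23 [10111]: (((1 OR NOT 0) OR 1) XOR 1) -> 0
  row 24 [11000]: (((1 OR NOT 1) OR 0) XOR 0) -> 1
  row 25 [11001]: (((1 OR NOT 1) OR 0) XOR 1) -> 0
  row 26 [11010]: (((1 OR NOT 1) OR 1) XOR 0) -> 1
  row 27 [11011]: (((1 OR NOT 1) OR 1) XOR 1) -> 0
  row 28 [11100]: (((1 OR NOT 1) OR 0) XOR 0) -> 1
  row 29 [11101]: (((1 OR NOT 1) OR 0) XOR 1) -> 0
  row 30 [11110]: (((1 OR NOT 1) OR 1) XOR 0) -> 1
  row 31 [11111]: (((1 OR NOT 1) OR 1) XOR 1) -> 0
Full result column, 4 rows per line (a,b,c fixed per line; d,e runs 00..11 left to right):
  rows 0-3 [a,b,c=000]: 1010  = hex A
  rows 4-7 [a,b,c=001]: 1010  = hex A
  rows 8-11 [a,b,c=010]: 0110  = hex 6
  rows 12-15 [a,b,c=011]: 0110  = hex 6
  rows 16-19 [a,b,c=100]: 1010  = hex A
  rows 20-23 [a,b,c=101]: 1010  = hex A
  rows 24-27 [a,b,c=110]: 1010  = hex A
  rows 28-31 [a,b,c=111]: 1010  = hex A
Output column (row 0 .. row 31) = 10101010011001101010101010101010
Output column grouped in 4s = 1010 1010 0110 0110 1010 1010 1010 1010 = 0xAA66AAAA
Convert to decimal digit by digit (value = value*16 + digit):
  A -> 10
  10*16 + 10 (A) = 170
  170*16 + 6 = 2726
  2726*16 + 6 = 43622
  43622*16 + 10 (A) = 697962
  697962*16 + 10 (A) = 11167402
  11167402*16 + 10 (A) = 178678442
  178678442*16 + 10 (A) = 2858855082
Decimal = 2858855082

2858855082


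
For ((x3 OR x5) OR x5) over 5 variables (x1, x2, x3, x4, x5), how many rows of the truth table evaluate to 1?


Formula: ((x3 OR x5) OR x5) over 5 vars (32 rows)
Evaluate each row (x1, x2, x3, x4, x5 as bits, MSB first):
  row 0 [00000]: ((0 OR 0) OR 0) -> 0
  row 1 [00001]: ((0 OR 1) OR 1) -> 1
  row 2 [00010]: ((0 OR 0) OR 0) -> 0
  row 3 [00011]: ((0 OR 1) OR 1) -> 1
  row 4 [00100]: ((1 OR 0) OR 0) -> 1
  row 5 [00101]: ((1 OR 1) OR 1) -> 1
  row 6 [00110]: ((1 OR 0) OR 0) -> 1
  row 7 [00111]: ((1 OR 1) OR 1) -> 1
  row 8 [01000]: ((0 OR 0) OR 0) -> 0
  row 9 [01001]: ((0 OR 1) OR 1) -> 1
  row 10 [01010]: ((0 OR 0) OR 0) -> 0
  row 11 [01011]: ((0 OR 1) OR 1) -> 1
  row 12 [01100]: ((1 OR 0) OR 0) -> 1
  row 13 [01101]: ((1 OR 1) OR 1) -> 1
  row 14 [01110]: ((1 OR 0) OR 0) -> 1
  row 15 [01111]: ((1 OR 1) OR 1) -> 1
  row 16 [10000]: ((0 OR 0) OR 0) -> 0
  row 17 [10001]: ((0 OR 1) OR 1) -> 1
  row 18 [10010]: ((0 OR 0) OR 0) -> 0
  row 19 [10011]: ((0 OR 1) OR 1) -> 1
  row 20 [10100]: ((1 OR 0) OR 0) -> 1
  row 21 [10101]: ((1 OR 1) OR 1) -> 1
  row 22 [10110]: ((1 OR 0) OR 0) -> 1
  row 23 [10111]: ((1 OR 1) OR 1) -> 1
  row 24 [11000]: ((0 OR 0) OR 0) -> 0
  row 25 [11001]: ((0 OR 1) OR 1) -> 1
  row 26 [11010]: ((0 OR 0) OR 0) -> 0
  row 27 [11011]: ((0 OR 1) OR 1) -> 1
  row 28 [11100]: ((1 OR 0) OR 0) -> 1
  row 29 [11101]: ((1 OR 1) OR 1) -> 1
  row 30 [11110]: ((1 OR 0) OR 0) -> 1
  row 31 [11111]: ((1 OR 1) OR 1) -> 1
Full result column, 8 rows per line (x1,x2 fixed per line; x3,x4,x5 runs 000..111 left to right):
  rows 0-7 [x1,x2=00]: 01011111  (ones: 6)
  rows 8-15 [x1,x2=01]: 01011111  (ones: 6)
  rows 16-23 [x1,x2=10]: 01011111  (ones: 6)
  rows 24-31 [x1,x2=11]: 01011111  (ones: 6)
Count of 1-rows = 6+6+6+6 = 24

24


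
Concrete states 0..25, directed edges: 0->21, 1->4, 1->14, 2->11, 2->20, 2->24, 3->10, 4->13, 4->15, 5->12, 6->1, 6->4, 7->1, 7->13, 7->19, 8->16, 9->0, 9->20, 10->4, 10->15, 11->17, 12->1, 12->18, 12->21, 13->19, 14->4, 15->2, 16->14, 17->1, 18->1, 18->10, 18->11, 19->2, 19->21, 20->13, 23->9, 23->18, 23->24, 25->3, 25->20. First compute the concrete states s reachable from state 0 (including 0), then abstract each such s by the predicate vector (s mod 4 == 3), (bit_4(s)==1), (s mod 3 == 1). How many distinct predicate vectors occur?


BFS from 0:
Concrete reachable: {0, 21}
Abstract via predicates (s mod 4 == 3), (bit_4(s)==1), (s mod 3 == 1):
  (0,0,0) <- {0}
  (0,1,0) <- {21}
Distinct abstract states = 2

2


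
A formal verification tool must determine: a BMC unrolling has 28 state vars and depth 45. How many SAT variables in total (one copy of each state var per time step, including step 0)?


BMC unrolls to depth k, creating one copy of each state var for steps 0..k.
Step count = 45 + 1 = 46 (steps 0 through 45)
Vars per step = 28
Total = 28 * 46 = 1288

1288


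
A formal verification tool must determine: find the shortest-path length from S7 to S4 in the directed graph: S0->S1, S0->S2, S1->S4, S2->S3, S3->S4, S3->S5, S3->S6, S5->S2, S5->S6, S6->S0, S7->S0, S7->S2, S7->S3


BFS layer-by-layer from S7:
  dist 0: {S7}
  dist 1: {S0, S2, S3}
  dist 2: {S1, S4, S5, S6}
  -> S4 reached at distance 2
Shortest path length = 2

2


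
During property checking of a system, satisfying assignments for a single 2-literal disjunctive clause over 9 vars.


Step 1: Total=2^9=512
Step 2: Unsat when all 2 false: 2^7=128
Step 3: Sat=512-128=384

384


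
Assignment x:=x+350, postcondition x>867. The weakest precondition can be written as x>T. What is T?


Formula: wp(x:=E, P) = P[E/x] (substitute E for x in postcondition)
Step 1: Postcondition: x>867
Step 2: Substitute x+350 for x: x+350>867
Step 3: Solve for x: x > 867-350 = 517

517


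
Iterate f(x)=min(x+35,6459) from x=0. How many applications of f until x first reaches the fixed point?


Step 1: x=0, cap=6459, increment=35
Step 2: x grows by 35 each step until capped at 6459; fixed point is x=6459
Step 3: iterations = ceil(6459/35) = 185

185


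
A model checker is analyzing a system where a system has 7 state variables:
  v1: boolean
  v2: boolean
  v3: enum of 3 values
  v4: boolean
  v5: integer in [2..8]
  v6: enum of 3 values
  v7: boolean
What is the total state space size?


State space = product of domain sizes of all variables.
Domain sizes:
  v1 (boolean): 2
  v2 (boolean): 2
  v3 (enum of 3 values): 3
  v4 (boolean): 2
  v5 (integer in [2..8]): 7
  v6 (enum of 3 values): 3
  v7 (boolean): 2
Product = 2 * 2 * 3 * 2 * 7 * 3 * 2 = 1008

1008


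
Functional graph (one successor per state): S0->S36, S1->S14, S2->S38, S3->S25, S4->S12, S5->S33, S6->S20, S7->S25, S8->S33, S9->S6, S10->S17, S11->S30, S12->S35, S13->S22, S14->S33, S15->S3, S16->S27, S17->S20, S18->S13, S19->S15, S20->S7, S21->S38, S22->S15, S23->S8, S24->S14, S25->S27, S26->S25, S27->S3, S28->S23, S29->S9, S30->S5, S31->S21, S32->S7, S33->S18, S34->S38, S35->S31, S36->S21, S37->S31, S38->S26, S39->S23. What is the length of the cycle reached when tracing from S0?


Trace from S0 until a state repeats:
  S0 -> S36 -> S21 -> S38 -> S26 -> S25 -> S27 -> S3 -> S25
S25 first seen at step 5, revisited at step 8.
Cycle length = 8 - 5 = 3

3


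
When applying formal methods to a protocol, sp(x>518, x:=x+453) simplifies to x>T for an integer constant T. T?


Formula: sp(P, x:=E) = exists old_x. (x = E[old_x/x]) AND P[old_x/x] (old_x is the value of x before the assignment; eliminate old_x by solving x = E[old_x/x] for old_x)
Step 1: Precondition P: x>518, i.e. old_x > 518
Step 2: Assignment gives x = old_x + 453, so old_x = x - 453
Step 3: Substitute into P: x - 453 > 518
Step 4: Simplify: x > 518+453 = 971

971


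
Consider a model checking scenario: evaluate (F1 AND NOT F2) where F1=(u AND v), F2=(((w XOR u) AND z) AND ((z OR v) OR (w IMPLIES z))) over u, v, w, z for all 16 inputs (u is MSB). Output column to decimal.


F1 = (u AND v)
F2 = (((w XOR u) AND z) AND ((z OR v) OR (w IMPLIES z)))
Counterexample to F1=>F2 is where F1=1 and F2=0.
Evaluate each row (bits = u,v,w,z, MSB first):
  row 0 [0000]: F1=0 F2=0 -> F1&~F2 -> 0
  row 1 [0001]: F1=0 F2=0 -> F1&~F2 -> 0
  row 2 [0010]: F1=0 F2=0 -> F1&~F2 -> 0
  row 3 [0011]: F1=0 F2=1 -> F1&~F2 -> 0
  row 4 [0100]: F1=0 F2=0 -> F1&~F2 -> 0
  row 5 [0101]: F1=0 F2=0 -> F1&~F2 -> 0
  row 6 [0110]: F1=0 F2=0 -> F1&~F2 -> 0
  row 7 [0111]: F1=0 F2=1 -> F1&~F2 -> 0
  row 8 [1000]: F1=0 F2=0 -> F1&~F2 -> 0
  row 9 [1001]: F1=0 F2=1 -> F1&~F2 -> 0
  row 10 [1010]: F1=0 F2=0 -> F1&~F2 -> 0
  row 11 [1011]: F1=0 F2=0 -> F1&~F2 -> 0
  row 12 [1100]: F1=1 F2=0 -> F1&~F2 -> 1
  row 13 [1101]: F1=1 F2=1 -> F1&~F2 -> 0
  row 14 [1110]: F1=1 F2=0 -> F1&~F2 -> 1
  row 15 [1111]: F1=1 F2=0 -> F1&~F2 -> 1
Full result column, 4 rows per line (u,v fixed per line; w,z runs 00..11 left to right):
  rows 0-3 [u,v=00]: 0000  = hex 0
  rows 4-7 [u,v=01]: 0000  = hex 0
  rows 8-11 [u,v=10]: 0000  = hex 0
  rows 12-15 [u,v=11]: 1011  = hex B
Counterexample vector (row 0 .. row 15) = 0000000000001011
Output column grouped in 4s = 0000 0000 0000 1011 = 0x000B
Convert to decimal digit by digit (value = value*16 + digit):
  0 -> 0
  0*16 + 0 = 0
  0*16 + 0 = 0
  0*16 + 11 (B) = 11
Decimal = 11

11


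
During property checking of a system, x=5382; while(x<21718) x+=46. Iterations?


Step 1: x goes from 5382 toward 21718 by 46; the body runs while x<21718, so iterations = ceil((bound-start)/step)
Step 2: Distance=16336
Step 3: ceil(16336/46)=356

356


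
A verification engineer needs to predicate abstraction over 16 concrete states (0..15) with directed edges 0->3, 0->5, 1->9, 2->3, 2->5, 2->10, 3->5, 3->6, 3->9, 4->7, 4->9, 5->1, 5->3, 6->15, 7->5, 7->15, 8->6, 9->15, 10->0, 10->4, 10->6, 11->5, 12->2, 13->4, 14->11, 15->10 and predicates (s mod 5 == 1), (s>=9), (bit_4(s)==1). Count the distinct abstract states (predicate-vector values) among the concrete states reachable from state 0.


BFS from 0:
Concrete reachable: {0, 1, 3, 4, 5, 6, 7, 9, 10, 15}
Abstract via predicates (s mod 5 == 1), (s>=9), (bit_4(s)==1):
  (0,0,0) <- {0, 3, 4, 5, 7}
  (0,1,0) <- {9, 10, 15}
  (1,0,0) <- {1, 6}
Distinct abstract states = 3

3


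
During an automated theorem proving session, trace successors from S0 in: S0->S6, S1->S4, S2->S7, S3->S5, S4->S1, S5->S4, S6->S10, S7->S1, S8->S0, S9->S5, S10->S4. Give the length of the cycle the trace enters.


Trace from S0 until a state repeats:
  S0 -> S6 -> S10 -> S4 -> S1 -> S4
S4 first seen at step 3, revisited at step 5.
Cycle length = 5 - 3 = 2

2


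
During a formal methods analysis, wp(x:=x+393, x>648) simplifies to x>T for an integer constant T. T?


Formula: wp(x:=E, P) = P[E/x] (substitute E for x in postcondition)
Step 1: Postcondition: x>648
Step 2: Substitute x+393 for x: x+393>648
Step 3: Solve for x: x > 648-393 = 255

255


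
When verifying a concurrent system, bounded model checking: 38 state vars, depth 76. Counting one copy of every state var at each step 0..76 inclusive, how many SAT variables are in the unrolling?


BMC unrolls to depth k, creating one copy of each state var for steps 0..k.
Step count = 76 + 1 = 77 (steps 0 through 76)
Vars per step = 38
Total = 38 * 77 = 2926

2926


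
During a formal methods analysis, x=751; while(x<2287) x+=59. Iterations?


Step 1: x goes from 751 toward 2287 by 59; the body runs while x<2287, so iterations = ceil((bound-start)/step)
Step 2: Distance=1536
Step 3: ceil(1536/59)=27

27


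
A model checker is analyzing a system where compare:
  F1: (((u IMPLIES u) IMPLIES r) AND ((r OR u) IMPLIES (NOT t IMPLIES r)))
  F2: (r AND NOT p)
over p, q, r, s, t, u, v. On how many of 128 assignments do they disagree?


F1 = (((u IMPLIES u) IMPLIES r) AND ((r OR u) IMPLIES (NOT t IMPLIES r)))
F2 = (r AND NOT p)
Evaluate both on each of 128 rows (bits = p,q,r,s,t,u,v):
  row 0 [0000000]: F1=0 F2=0 -> 0
  row 1 [0000001]: F1=0 F2=0 -> 0
  row 2 [0000010]: F1=0 F2=0 -> 0
  row 3 [0000011]: F1=0 F2=0 -> 0
  row 4 [0000100]: F1=0 F2=0 -> 0
  (every remaining row is evaluated the same way; all 128 results are listed next)
Full result column, 8 rows per line (p,q,r,s fixed per line; t,u,v runs 000..111 left to right):
  rows 0-7 [p,q,r,s=0000]: 00000000  (ones: 0)
  rows 8-15 [p,q,r,s=0001]: 00000000  (ones: 0)
  rows 16-23 [p,q,r,s=0010]: 00000000  (ones: 0)
  rows 24-31 [p,q,r,s=0011]: 00000000  (ones: 0)
  rows 32-39 [p,q,r,s=0100]: 00000000  (ones: 0)
  rows 40-47 [p,q,r,s=0101]: 00000000  (ones: 0)
  rows 48-55 [p,q,r,s=0110]: 00000000  (ones: 0)
  rows 56-63 [p,q,r,s=0111]: 00000000  (ones: 0)
  rows 64-71 [p,q,r,s=1000]: 00000000  (ones: 0)
  rows 72-79 [p,q,r,s=1001]: 00000000  (ones: 0)
  rows 80-87 [p,q,r,s=1010]: 11111111  (ones: 8)
  rows 88-95 [p,q,r,s=1011]: 11111111  (ones: 8)
  rows 96-103 [p,q,r,s=1100]: 00000000  (ones: 0)
  rows 104-111 [p,q,r,s=1101]: 00000000  (ones: 0)
  rows 112-119 [p,q,r,s=1110]: 11111111  (ones: 8)
  rows 120-127 [p,q,r,s=1111]: 11111111  (ones: 8)
Disagreements = 0+0+0+0+0+0+0+0+0+0+8+8+0+0+8+8 = 32

32


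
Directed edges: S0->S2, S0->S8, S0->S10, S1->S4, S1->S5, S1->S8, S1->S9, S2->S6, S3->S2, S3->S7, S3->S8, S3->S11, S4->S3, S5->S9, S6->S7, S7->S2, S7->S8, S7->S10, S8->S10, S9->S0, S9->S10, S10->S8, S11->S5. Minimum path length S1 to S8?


BFS layer-by-layer from S1:
  dist 0: {S1}
  dist 1: {S4, S5, S8, S9}
  -> S8 reached at distance 1
Shortest path length = 1

1


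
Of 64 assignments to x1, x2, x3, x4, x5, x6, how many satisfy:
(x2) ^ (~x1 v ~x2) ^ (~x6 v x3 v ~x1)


CNF with 3 clauses over 6 vars (64 assignments).
An assignment satisfies CNF iff every clause has >=1 true literal.
Check each row (bits = x1,x2,x3,x4,x5,x6; clause T/F shown):
  row 0 [000000]: clauses=FTT -> 0
  row 1 [000001]: clauses=FTT -> 0
  row 2 [000010]: clauses=FTT -> 0
  row 3 [000011]: clauses=FTT -> 0
  row 4 [000100]: clauses=FTT -> 0
  (every remaining row is evaluated the same way; all 64 results are listed next)
Full result column, 8 rows per line (x1,x2,x3 fixed per line; x4,x5,x6 runs 000..111 left to right):
  rows 0-7 [x1,x2,x3=000]: 00000000  (ones: 0)
  rows 8-15 [x1,x2,x3=001]: 00000000  (ones: 0)
  rows 16-23 [x1,x2,x3=010]: 11111111  (ones: 8)
  rows 24-31 [x1,x2,x3=011]: 11111111  (ones: 8)
  rows 32-39 [x1,x2,x3=100]: 00000000  (ones: 0)
  rows 40-47 [x1,x2,x3=101]: 00000000  (ones: 0)
  rows 48-55 [x1,x2,x3=110]: 00000000  (ones: 0)
  rows 56-63 [x1,x2,x3=111]: 00000000  (ones: 0)
Satisfying assignments = 0+0+8+8+0+0+0+0 = 16

16


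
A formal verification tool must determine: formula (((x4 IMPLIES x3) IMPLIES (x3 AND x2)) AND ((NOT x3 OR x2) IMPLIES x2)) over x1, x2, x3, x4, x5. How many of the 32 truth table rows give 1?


Formula: (((x4 IMPLIES x3) IMPLIES (x3 AND x2)) AND ((NOT x3 OR x2) IMPLIES x2)) over 5 vars (32 rows)
Evaluate each row (x1, x2, x3, x4, x5 as bits, MSB first):
  row 0 [00000]: (((0 IMPLIES 0) IMPLIES (0 AND 0)) AND ((NOT 0 OR 0) IMPLIES 0)) -> 0
  row 1 [00001]: (((0 IMPLIES 0) IMPLIES (0 AND 0)) AND ((NOT 0 OR 0) IMPLIES 0)) -> 0
  row 2 [00010]: (((1 IMPLIES 0) IMPLIES (0 AND 0)) AND ((NOT 0 OR 0) IMPLIES 0)) -> 0
  row 3 [00011]: (((1 IMPLIES 0) IMPLIES (0 AND 0)) AND ((NOT 0 OR 0) IMPLIES 0)) -> 0
  row 4 [00100]: (((0 IMPLIES 1) IMPLIES (1 AND 0)) AND ((NOT 1 OR 0) IMPLIES 0)) -> 0
  row 5 [00101]: (((0 IMPLIES 1) IMPLIES (1 AND 0)) AND ((NOT 1 OR 0) IMPLIES 0)) -> 0
  row 6 [00110]: (((1 IMPLIES 1) IMPLIES (1 AND 0)) AND ((NOT 1 OR 0) IMPLIES 0)) -> 0
  row 7 [00111]: (((1 IMPLIES 1) IMPLIES (1 AND 0)) AND ((NOT 1 OR 0) IMPLIES 0)) -> 0
  row 8 [01000]: (((0 IMPLIES 0) IMPLIES (0 AND 1)) AND ((NOT 0 OR 1) IMPLIES 1)) -> 0
  row 9 [01001]: (((0 IMPLIES 0) IMPLIES (0 AND 1)) AND ((NOT 0 OR 1) IMPLIES 1)) -> 0
  row 10 [01010]: (((1 IMPLIES 0) IMPLIES (0 AND 1)) AND ((NOT 0 OR 1) IMPLIES 1)) -> 1
  row 11 [01011]: (((1 IMPLIES 0) IMPLIES (0 AND 1)) AND ((NOT 0 OR 1) IMPLIES 1)) -> 1
  row 12 [01100]: (((0 IMPLIES 1) IMPLIES (1 AND 1)) AND ((NOT 1 OR 1) IMPLIES 1)) -> 1
  row 13 [01101]: (((0 IMPLIES 1) IMPLIES (1 AND 1)) AND ((NOT 1 OR 1) IMPLIES 1)) -> 1
  row 14 [01110]: (((1 IMPLIES 1) IMPLIES (1 AND 1)) AND ((NOT 1 OR 1) IMPLIES 1)) -> 1
  row 15 [01111]: (((1 IMPLIES 1) IMPLIES (1 AND 1)) AND ((NOT 1 OR 1) IMPLIES 1)) -> 1
  row 16 [10000]: (((0 IMPLIES 0) IMPLIES (0 AND 0)) AND ((NOT 0 OR 0) IMPLIES 0)) -> 0
  row 17 [10001]: (((0 IMPLIES 0) IMPLIES (0 AND 0)) AND ((NOT 0 OR 0) IMPLIES 0)) -> 0
  row 18 [10010]: (((1 IMPLIES 0) IMPLIES (0 AND 0)) AND ((NOT 0 OR 0) IMPLIES 0)) -> 0
  row 19 [10011]: (((1 IMPLIES 0) IMPLIES (0 AND 0)) AND ((NOT 0 OR 0) IMPLIES 0)) -> 0
  row 20 [10100]: (((0 IMPLIES 1) IMPLIES (1 AND 0)) AND ((NOT 1 OR 0) IMPLIES 0)) -> 0
  row 21 [10101]: (((0 IMPLIES 1) IMPLIES (1 AND 0)) AND ((NOT 1 OR 0) IMPLIES 0)) -> 0
  row 22 [10110]: (((1 IMPLIES 1) IMPLIES (1 AND 0)) AND ((NOT 1 OR 0) IMPLIES 0)) -> 0
  row 23 [10111]: (((1 IMPLIES 1) IMPLIES (1 AND 0)) AND ((NOT 1 OR 0) IMPLIES 0)) -> 0
  row 24 [11000]: (((0 IMPLIES 0) IMPLIES (0 AND 1)) AND ((NOT 0 OR 1) IMPLIES 1)) -> 0
  row 25 [11001]: (((0 IMPLIES 0) IMPLIES (0 AND 1)) AND ((NOT 0 OR 1) IMPLIES 1)) -> 0
  row 26 [11010]: (((1 IMPLIES 0) IMPLIES (0 AND 1)) AND ((NOT 0 OR 1) IMPLIES 1)) -> 1
  row 27 [11011]: (((1 IMPLIES 0) IMPLIES (0 AND 1)) AND ((NOT 0 OR 1) IMPLIES 1)) -> 1
  row 28 [11100]: (((0 IMPLIES 1) IMPLIES (1 AND 1)) AND ((NOT 1 OR 1) IMPLIES 1)) -> 1
  row 29 [11101]: (((0 IMPLIES 1) IMPLIES (1 AND 1)) AND ((NOT 1 OR 1) IMPLIES 1)) -> 1
  row 30 [11110]: (((1 IMPLIES 1) IMPLIES (1 AND 1)) AND ((NOT 1 OR 1) IMPLIES 1)) -> 1
  row 31 [11111]: (((1 IMPLIES 1) IMPLIES (1 AND 1)) AND ((NOT 1 OR 1) IMPLIES 1)) -> 1
Full result column, 8 rows per line (x1,x2 fixed per line; x3,x4,x5 runs 000..111 left to right):
  rows 0-7 [x1,x2=00]: 00000000  (ones: 0)
  rows 8-15 [x1,x2=01]: 00111111  (ones: 6)
  rows 16-23 [x1,x2=10]: 00000000  (ones: 0)
  rows 24-31 [x1,x2=11]: 00111111  (ones: 6)
Count of 1-rows = 0+6+0+6 = 12

12


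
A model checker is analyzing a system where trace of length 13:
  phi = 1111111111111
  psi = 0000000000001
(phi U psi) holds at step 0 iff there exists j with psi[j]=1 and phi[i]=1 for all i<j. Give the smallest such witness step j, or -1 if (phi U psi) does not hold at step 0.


(phi U psi) at 0: need smallest j with psi[j]=1 and phi[i]=1 for all i in [0,j).
Scan from step 0:
  step 0: phi=1, psi=0 -> continue
  step 1: phi=1, psi=0 -> continue
  step 2: phi=1, psi=0 -> continue
  step 3: phi=1, psi=0 -> continue
  step 12: psi=1 and phi held for [0,12) -> witness found
Witness step = 12

12


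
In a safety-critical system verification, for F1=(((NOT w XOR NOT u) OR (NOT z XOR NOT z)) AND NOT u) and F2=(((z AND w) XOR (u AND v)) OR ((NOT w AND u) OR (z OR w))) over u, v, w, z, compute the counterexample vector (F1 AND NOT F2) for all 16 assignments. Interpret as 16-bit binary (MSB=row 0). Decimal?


F1 = (((NOT w XOR NOT u) OR (NOT z XOR NOT z)) AND NOT u)
F2 = (((z AND w) XOR (u AND v)) OR ((NOT w AND u) OR (z OR w)))
Counterexample to F1=>F2 is where F1=1 and F2=0.
Evaluate each row (bits = u,v,w,z, MSB first):
  row 0 [0000]: F1=0 F2=0 -> F1&~F2 -> 0
  row 1 [0001]: F1=0 F2=1 -> F1&~F2 -> 0
  row 2 [0010]: F1=1 F2=1 -> F1&~F2 -> 0
  row 3 [0011]: F1=1 F2=1 -> F1&~F2 -> 0
  row 4 [0100]: F1=0 F2=0 -> F1&~F2 -> 0
  row 5 [0101]: F1=0 F2=1 -> F1&~F2 -> 0
  row 6 [0110]: F1=1 F2=1 -> F1&~F2 -> 0
  row 7 [0111]: F1=1 F2=1 -> F1&~F2 -> 0
  row 8 [1000]: F1=0 F2=1 -> F1&~F2 -> 0
  row 9 [1001]: F1=0 F2=1 -> F1&~F2 -> 0
  row 10 [1010]: F1=0 F2=1 -> F1&~F2 -> 0
  row 11 [1011]: F1=0 F2=1 -> F1&~F2 -> 0
  row 12 [1100]: F1=0 F2=1 -> F1&~F2 -> 0
  row 13 [1101]: F1=0 F2=1 -> F1&~F2 -> 0
  row 14 [1110]: F1=0 F2=1 -> F1&~F2 -> 0
  row 15 [1111]: F1=0 F2=1 -> F1&~F2 -> 0
Full result column, 4 rows per line (u,v fixed per line; w,z runs 00..11 left to right):
  rows 0-3 [u,v=00]: 0000  = hex 0
  rows 4-7 [u,v=01]: 0000  = hex 0
  rows 8-11 [u,v=10]: 0000  = hex 0
  rows 12-15 [u,v=11]: 0000  = hex 0
Counterexample vector (row 0 .. row 15) = 0000000000000000
Output column grouped in 4s = 0000 0000 0000 0000 = 0x0000
Convert to decimal digit by digit (value = value*16 + digit):
  0 -> 0
  0*16 + 0 = 0
  0*16 + 0 = 0
  0*16 + 0 = 0
Decimal = 0

0


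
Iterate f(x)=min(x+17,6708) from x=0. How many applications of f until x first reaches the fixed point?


Step 1: x=0, cap=6708, increment=17
Step 2: x grows by 17 each step until capped at 6708; fixed point is x=6708
Step 3: iterations = ceil(6708/17) = 395

395


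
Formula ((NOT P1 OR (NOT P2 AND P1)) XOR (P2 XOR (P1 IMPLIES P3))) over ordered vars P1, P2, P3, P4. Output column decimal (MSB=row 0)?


Formula: ((NOT P1 OR (NOT P2 AND P1)) XOR (P2 XOR (P1 IMPLIES P3))) over P1, P2, P3, P4 (16 rows)
Evaluate each row (bits = P1,P2,P3,P4, MSB first):
  row 0 [0000]: ((NOT 0 OR (NOT 0 AND 0)) XOR (0 XOR (0 IMPLIES 0))) -> 0
  row 1 [0001]: ((NOT 0 OR (NOT 0 AND 0)) XOR (0 XOR (0 IMPLIES 0))) -> 0
  row 2 [0010]: ((NOT 0 OR (NOT 0 AND 0)) XOR (0 XOR (0 IMPLIES 1))) -> 0
  row 3 [0011]: ((NOT 0 OR (NOT 0 AND 0)) XOR (0 XOR (0 IMPLIES 1))) -> 0
  row 4 [0100]: ((NOT 0 OR (NOT 1 AND 0)) XOR (1 XOR (0 IMPLIES 0))) -> 1
  row 5 [0101]: ((NOT 0 OR (NOT 1 AND 0)) XOR (1 XOR (0 IMPLIES 0))) -> 1
  row 6 [0110]: ((NOT 0 OR (NOT 1 AND 0)) XOR (1 XOR (0 IMPLIES 1))) -> 1
  row 7 [0111]: ((NOT 0 OR (NOT 1 AND 0)) XOR (1 XOR (0 IMPLIES 1))) -> 1
  row 8 [1000]: ((NOT 1 OR (NOT 0 AND 1)) XOR (0 XOR (1 IMPLIES 0))) -> 1
  row 9 [1001]: ((NOT 1 OR (NOT 0 AND 1)) XOR (0 XOR (1 IMPLIES 0))) -> 1
  row 10 [1010]: ((NOT 1 OR (NOT 0 AND 1)) XOR (0 XOR (1 IMPLIES 1))) -> 0
  row 11 [1011]: ((NOT 1 OR (NOT 0 AND 1)) XOR (0 XOR (1 IMPLIES 1))) -> 0
  row 12 [1100]: ((NOT 1 OR (NOT 1 AND 1)) XOR (1 XOR (1 IMPLIES 0))) -> 1
  row 13 [1101]: ((NOT 1 OR (NOT 1 AND 1)) XOR (1 XOR (1 IMPLIES 0))) -> 1
  row 14 [1110]: ((NOT 1 OR (NOT 1 AND 1)) XOR (1 XOR (1 IMPLIES 1))) -> 0
  row 15 [1111]: ((NOT 1 OR (NOT 1 AND 1)) XOR (1 XOR (1 IMPLIES 1))) -> 0
Full result column, 4 rows per line (P1,P2 fixed per line; P3,P4 runs 00..11 left to right):
  rows 0-3 [P1,P2=00]: 0000  = hex 0
  rows 4-7 [P1,P2=01]: 1111  = hex F
  rows 8-11 [P1,P2=10]: 1100  = hex C
  rows 12-15 [P1,P2=11]: 1100  = hex C
Output column (row 0 .. row 15) = 0000111111001100
Output column grouped in 4s = 0000 1111 1100 1100 = 0x0FCC
Convert to decimal digit by digit (value = value*16 + digit):
  0 -> 0
  0*16 + 15 (F) = 15
  15*16 + 12 (C) = 252
  252*16 + 12 (C) = 4044
Decimal = 4044

4044


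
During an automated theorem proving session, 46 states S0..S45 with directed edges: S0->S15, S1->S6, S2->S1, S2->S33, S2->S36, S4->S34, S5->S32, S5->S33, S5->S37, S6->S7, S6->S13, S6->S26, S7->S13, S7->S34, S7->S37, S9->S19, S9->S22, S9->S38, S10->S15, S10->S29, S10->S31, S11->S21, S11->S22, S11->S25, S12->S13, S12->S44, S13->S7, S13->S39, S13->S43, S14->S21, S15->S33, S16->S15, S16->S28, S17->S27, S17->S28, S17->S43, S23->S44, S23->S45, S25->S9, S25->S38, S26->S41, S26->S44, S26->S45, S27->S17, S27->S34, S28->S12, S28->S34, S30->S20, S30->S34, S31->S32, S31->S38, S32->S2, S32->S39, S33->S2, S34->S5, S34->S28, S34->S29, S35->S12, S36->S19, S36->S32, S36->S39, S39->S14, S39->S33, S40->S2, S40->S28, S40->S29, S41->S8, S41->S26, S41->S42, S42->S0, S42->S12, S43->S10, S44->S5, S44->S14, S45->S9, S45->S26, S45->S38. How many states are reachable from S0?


BFS from S0:
  layer 0: {S0}
  layer 1: {S15}
  layer 2: {S33}
  layer 3: {S2}
  layer 4: {S1, S36}
  layer 5: {S6, S19, S32, S39}
  layer 6: {S7, S13, S14, S26}
  layer 7: {S21, S34, S37, S41, S43, S44, S45}
  layer 8: {S5, S8, S9, S10, S28, S29, S38, S42}
  layer 9: {S12, S22, S31}
Reachable set: {S0, S1, S2, S5, S6, S7, S8, S9, S10, S12, S13, S14, S15, S19, S21, S22, S26, S28, S29, S31, S32, S33, S34, S36, S37, S38, S39, S41, S42, S43, S44, S45}
Count = 32

32
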